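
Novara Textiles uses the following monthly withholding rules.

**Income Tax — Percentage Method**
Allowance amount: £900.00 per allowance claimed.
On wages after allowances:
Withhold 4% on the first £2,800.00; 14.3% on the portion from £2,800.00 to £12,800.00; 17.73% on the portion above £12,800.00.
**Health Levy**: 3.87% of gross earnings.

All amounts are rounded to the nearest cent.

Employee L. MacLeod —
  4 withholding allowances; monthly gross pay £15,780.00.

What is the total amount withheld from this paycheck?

£2,064.03

Income Tax: taxable = £15,780.00 − 4×£900.00 = £12,180.00
  £112.00 + 14.3% × (£12,180.00 − £2,800.00) = £112.00 + 14.3% × £9,380.00 = £1,453.34
Health Levy: 3.87% × £15,780.00 = £610.69
Total: £1,453.34 + £610.69 = £2,064.03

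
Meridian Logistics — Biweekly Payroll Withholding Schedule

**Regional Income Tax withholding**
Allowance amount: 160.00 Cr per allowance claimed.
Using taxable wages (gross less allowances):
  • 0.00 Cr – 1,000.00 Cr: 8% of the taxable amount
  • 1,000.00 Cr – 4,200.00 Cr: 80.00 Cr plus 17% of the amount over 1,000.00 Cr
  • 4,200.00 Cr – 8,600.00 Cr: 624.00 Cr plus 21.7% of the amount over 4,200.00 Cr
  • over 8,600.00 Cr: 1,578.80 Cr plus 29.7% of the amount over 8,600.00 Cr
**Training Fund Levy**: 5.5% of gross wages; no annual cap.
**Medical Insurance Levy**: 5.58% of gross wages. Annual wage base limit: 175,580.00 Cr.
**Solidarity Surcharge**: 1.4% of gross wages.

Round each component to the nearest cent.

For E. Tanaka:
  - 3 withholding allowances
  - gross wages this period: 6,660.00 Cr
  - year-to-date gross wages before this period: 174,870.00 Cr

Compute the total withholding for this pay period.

Regional Income Tax: taxable = 6,660.00 Cr − 3×160.00 Cr = 6,180.00 Cr
  624.00 Cr + 21.7% × (6,180.00 Cr − 4,200.00 Cr) = 624.00 Cr + 21.7% × 1,980.00 Cr = 1,053.66 Cr
Training Fund Levy: 5.5% × 6,660.00 Cr = 366.30 Cr
Medical Insurance Levy: cap 175,580.00 Cr − YTD 174,870.00 Cr = 710.00 Cr subject; 5.58% × 710.00 Cr = 39.62 Cr
Solidarity Surcharge: 1.4% × 6,660.00 Cr = 93.24 Cr
Total: 1,053.66 Cr + 366.30 Cr + 39.62 Cr + 93.24 Cr = 1,552.82 Cr

1,552.82 Cr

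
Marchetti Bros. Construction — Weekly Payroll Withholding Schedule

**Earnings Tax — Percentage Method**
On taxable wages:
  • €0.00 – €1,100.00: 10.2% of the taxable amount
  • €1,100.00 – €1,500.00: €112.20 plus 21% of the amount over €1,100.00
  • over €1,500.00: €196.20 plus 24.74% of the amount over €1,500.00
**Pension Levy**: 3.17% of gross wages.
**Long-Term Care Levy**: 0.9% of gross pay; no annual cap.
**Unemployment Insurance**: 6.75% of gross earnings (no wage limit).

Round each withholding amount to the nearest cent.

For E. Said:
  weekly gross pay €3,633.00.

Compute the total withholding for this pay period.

Earnings Tax: taxable = €3,633.00
  €196.20 + 24.74% × (€3,633.00 − €1,500.00) = €196.20 + 24.74% × €2,133.00 = €723.90
Pension Levy: 3.17% × €3,633.00 = €115.17
Long-Term Care Levy: 0.9% × €3,633.00 = €32.70
Unemployment Insurance: 6.75% × €3,633.00 = €245.23
Total: €723.90 + €115.17 + €32.70 + €245.23 = €1,117.00

€1,117.00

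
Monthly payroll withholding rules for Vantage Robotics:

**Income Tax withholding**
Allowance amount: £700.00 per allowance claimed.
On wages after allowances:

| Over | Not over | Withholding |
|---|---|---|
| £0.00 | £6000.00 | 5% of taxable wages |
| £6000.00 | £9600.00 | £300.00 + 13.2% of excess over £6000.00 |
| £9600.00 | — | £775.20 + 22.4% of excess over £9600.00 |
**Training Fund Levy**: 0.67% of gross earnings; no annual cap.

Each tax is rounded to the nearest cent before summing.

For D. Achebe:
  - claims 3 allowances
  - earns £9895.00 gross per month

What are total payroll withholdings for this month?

£603.24

Income Tax: taxable = £9895.00 − 3×£700.00 = £7795.00
  £300.00 + 13.2% × (£7795.00 − £6000.00) = £300.00 + 13.2% × £1795.00 = £536.94
Training Fund Levy: 0.67% × £9895.00 = £66.30
Total: £536.94 + £66.30 = £603.24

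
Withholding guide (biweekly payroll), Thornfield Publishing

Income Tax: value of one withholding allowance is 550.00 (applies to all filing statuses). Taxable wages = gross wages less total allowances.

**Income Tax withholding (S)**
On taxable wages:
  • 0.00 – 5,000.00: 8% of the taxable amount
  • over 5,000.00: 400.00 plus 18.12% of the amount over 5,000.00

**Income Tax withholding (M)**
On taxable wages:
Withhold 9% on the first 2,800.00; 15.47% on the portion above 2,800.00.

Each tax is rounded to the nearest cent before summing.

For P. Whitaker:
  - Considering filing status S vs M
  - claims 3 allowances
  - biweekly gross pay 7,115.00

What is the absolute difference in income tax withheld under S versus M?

Income Tax (S): taxable = 7,115.00 − 3×550.00 = 5,465.00
  400.00 + 18.12% × (5,465.00 − 5,000.00) = 400.00 + 18.12% × 465.00 = 484.26
Income Tax (M): taxable = 7,115.00 − 3×550.00 = 5,465.00
  252.00 + 15.47% × (5,465.00 − 2,800.00) = 252.00 + 15.47% × 2,665.00 = 664.28
Difference: |484.26 − 664.28| = 180.02 (higher under M)

180.02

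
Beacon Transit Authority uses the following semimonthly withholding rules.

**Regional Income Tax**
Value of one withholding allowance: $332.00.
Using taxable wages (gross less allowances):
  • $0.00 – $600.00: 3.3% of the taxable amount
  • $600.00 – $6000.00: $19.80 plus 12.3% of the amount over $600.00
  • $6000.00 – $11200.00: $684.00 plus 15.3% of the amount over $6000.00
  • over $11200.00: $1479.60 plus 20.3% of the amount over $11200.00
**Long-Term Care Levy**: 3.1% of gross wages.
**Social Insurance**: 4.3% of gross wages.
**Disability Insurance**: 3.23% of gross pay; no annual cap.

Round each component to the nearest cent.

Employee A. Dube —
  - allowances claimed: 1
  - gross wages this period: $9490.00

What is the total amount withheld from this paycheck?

Regional Income Tax: taxable = $9490.00 − 1×$332.00 = $9158.00
  $684.00 + 15.3% × ($9158.00 − $6000.00) = $684.00 + 15.3% × $3158.00 = $1167.17
Long-Term Care Levy: 3.1% × $9490.00 = $294.19
Social Insurance: 4.3% × $9490.00 = $408.07
Disability Insurance: 3.23% × $9490.00 = $306.53
Total: $1167.17 + $294.19 + $408.07 + $306.53 = $2175.96

$2175.96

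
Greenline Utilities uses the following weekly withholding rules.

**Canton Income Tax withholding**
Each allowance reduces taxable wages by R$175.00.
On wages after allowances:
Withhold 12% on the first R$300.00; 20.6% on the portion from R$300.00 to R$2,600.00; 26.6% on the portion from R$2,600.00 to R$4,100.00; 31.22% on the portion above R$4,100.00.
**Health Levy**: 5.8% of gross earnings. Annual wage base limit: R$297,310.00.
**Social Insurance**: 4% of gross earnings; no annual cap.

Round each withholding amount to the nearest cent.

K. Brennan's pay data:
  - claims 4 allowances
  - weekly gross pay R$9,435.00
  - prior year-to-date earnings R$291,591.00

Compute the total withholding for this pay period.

Canton Income Tax: taxable = R$9,435.00 − 4×R$175.00 = R$8,735.00
  R$908.80 + 31.22% × (R$8,735.00 − R$4,100.00) = R$908.80 + 31.22% × R$4,635.00 = R$2,355.85
Health Levy: cap R$297,310.00 − YTD R$291,591.00 = R$5,719.00 subject; 5.8% × R$5,719.00 = R$331.70
Social Insurance: 4% × R$9,435.00 = R$377.40
Total: R$2,355.85 + R$331.70 + R$377.40 = R$3,064.95

R$3,064.95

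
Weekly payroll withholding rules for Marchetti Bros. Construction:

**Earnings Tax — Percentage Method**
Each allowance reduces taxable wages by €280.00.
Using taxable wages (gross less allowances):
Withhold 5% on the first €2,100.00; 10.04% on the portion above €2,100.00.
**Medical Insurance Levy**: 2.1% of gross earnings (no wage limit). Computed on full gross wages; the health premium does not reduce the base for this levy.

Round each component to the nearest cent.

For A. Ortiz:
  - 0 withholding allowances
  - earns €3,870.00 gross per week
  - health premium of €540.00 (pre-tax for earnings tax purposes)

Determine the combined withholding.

Earnings Tax: taxable = €3,870.00 − €540.00 = €3,330.00
  €105.00 + 10.04% × (€3,330.00 − €2,100.00) = €105.00 + 10.04% × €1,230.00 = €228.49
Medical Insurance Levy: 2.1% × €3,870.00 = €81.27
Total: €228.49 + €81.27 = €309.76

€309.76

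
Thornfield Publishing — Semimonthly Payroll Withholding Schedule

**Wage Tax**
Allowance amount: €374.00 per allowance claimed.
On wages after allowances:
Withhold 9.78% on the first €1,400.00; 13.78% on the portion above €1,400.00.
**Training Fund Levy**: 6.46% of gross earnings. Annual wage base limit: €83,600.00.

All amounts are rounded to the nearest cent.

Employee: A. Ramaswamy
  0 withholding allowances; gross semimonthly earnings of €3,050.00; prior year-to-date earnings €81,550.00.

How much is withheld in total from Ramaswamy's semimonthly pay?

Wage Tax: taxable = €3,050.00
  €136.92 + 13.78% × (€3,050.00 − €1,400.00) = €136.92 + 13.78% × €1,650.00 = €364.29
Training Fund Levy: cap €83,600.00 − YTD €81,550.00 = €2,050.00 subject; 6.46% × €2,050.00 = €132.43
Total: €364.29 + €132.43 = €496.72

€496.72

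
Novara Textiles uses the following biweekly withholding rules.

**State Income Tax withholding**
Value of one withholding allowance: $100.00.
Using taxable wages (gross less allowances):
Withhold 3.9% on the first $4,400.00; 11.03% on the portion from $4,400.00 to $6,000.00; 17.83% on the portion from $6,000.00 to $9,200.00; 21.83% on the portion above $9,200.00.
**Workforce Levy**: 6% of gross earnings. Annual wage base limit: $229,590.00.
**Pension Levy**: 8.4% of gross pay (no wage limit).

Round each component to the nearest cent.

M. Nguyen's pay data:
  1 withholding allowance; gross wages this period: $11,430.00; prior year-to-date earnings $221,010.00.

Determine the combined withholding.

State Income Tax: taxable = $11,430.00 − 1×$100.00 = $11,330.00
  $918.64 + 21.83% × ($11,330.00 − $9,200.00) = $918.64 + 21.83% × $2,130.00 = $1,383.62
Workforce Levy: cap $229,590.00 − YTD $221,010.00 = $8,580.00 subject; 6% × $8,580.00 = $514.80
Pension Levy: 8.4% × $11,430.00 = $960.12
Total: $1,383.62 + $514.80 + $960.12 = $2,858.54

$2,858.54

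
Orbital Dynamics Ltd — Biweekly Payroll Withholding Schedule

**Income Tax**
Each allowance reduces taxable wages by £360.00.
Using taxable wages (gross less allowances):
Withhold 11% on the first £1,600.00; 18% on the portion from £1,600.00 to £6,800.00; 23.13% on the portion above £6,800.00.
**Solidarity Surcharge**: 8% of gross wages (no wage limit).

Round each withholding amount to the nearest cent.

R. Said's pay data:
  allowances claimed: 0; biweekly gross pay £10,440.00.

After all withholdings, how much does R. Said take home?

£7,650.87

Income Tax: taxable = £10,440.00
  £1,112.00 + 23.13% × (£10,440.00 − £6,800.00) = £1,112.00 + 23.13% × £3,640.00 = £1,953.93
Solidarity Surcharge: 8% × £10,440.00 = £835.20
Total withheld: £1,953.93 + £835.20 = £2,789.13
Net pay: £10,440.00 − £2,789.13 = £7,650.87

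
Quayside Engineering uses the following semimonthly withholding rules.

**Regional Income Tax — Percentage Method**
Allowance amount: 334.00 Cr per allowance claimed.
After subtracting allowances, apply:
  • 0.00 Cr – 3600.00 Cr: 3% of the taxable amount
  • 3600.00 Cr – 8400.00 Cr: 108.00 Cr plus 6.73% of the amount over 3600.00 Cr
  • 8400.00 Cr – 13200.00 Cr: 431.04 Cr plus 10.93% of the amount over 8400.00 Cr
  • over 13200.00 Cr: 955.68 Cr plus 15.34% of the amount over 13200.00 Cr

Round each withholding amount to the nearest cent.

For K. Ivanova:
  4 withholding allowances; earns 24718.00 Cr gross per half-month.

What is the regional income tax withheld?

2517.60 Cr

Regional Income Tax: taxable = 24718.00 Cr − 4×334.00 Cr = 23382.00 Cr
  955.68 Cr + 15.34% × (23382.00 Cr − 13200.00 Cr) = 955.68 Cr + 15.34% × 10182.00 Cr = 2517.60 Cr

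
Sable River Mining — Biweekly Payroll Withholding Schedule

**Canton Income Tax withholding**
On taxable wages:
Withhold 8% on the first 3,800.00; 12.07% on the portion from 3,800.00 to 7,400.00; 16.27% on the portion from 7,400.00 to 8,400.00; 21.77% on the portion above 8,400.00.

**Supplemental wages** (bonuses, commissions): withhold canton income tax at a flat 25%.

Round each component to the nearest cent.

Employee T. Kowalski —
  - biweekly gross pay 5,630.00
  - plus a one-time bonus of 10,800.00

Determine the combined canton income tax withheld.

3,224.88

Canton Income Tax: taxable = 5,630.00
  304.00 + 12.07% × (5,630.00 − 3,800.00) = 304.00 + 12.07% × 1,830.00 = 524.88
Supplemental (25% flat on bonus): 25% × 10,800.00 = 2,700.00
Total canton income tax: 524.88 + 2,700.00 = 3,224.88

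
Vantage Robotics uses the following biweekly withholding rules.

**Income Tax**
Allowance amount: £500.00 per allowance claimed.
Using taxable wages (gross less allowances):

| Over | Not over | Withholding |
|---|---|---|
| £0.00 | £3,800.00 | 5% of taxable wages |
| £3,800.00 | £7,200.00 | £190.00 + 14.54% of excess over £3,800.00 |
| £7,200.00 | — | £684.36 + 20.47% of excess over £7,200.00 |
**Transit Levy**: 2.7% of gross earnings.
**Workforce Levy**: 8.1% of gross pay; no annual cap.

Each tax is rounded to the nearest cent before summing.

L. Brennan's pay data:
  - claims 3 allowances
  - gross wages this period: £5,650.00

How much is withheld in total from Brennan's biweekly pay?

£851.09

Income Tax: taxable = £5,650.00 − 3×£500.00 = £4,150.00
  £190.00 + 14.54% × (£4,150.00 − £3,800.00) = £190.00 + 14.54% × £350.00 = £240.89
Transit Levy: 2.7% × £5,650.00 = £152.55
Workforce Levy: 8.1% × £5,650.00 = £457.65
Total: £240.89 + £152.55 + £457.65 = £851.09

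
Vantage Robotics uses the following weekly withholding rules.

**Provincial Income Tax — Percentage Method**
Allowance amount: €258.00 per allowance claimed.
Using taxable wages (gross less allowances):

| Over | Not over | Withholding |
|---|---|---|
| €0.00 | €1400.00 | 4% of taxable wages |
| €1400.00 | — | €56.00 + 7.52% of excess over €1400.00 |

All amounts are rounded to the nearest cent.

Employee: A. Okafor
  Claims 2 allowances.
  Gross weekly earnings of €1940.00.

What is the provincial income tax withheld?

Provincial Income Tax: taxable = €1940.00 − 2×€258.00 = €1424.00
  €56.00 + 7.52% × (€1424.00 − €1400.00) = €56.00 + 7.52% × €24.00 = €57.80

€57.80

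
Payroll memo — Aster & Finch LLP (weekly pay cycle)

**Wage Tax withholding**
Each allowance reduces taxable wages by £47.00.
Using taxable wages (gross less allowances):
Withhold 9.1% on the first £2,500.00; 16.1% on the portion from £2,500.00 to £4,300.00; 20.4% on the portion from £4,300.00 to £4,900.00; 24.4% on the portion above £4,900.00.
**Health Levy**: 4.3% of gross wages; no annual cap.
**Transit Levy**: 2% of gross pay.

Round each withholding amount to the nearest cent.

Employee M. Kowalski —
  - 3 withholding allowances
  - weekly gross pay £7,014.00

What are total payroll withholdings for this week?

£1,562.99

Wage Tax: taxable = £7,014.00 − 3×£47.00 = £6,873.00
  £639.70 + 24.4% × (£6,873.00 − £4,900.00) = £639.70 + 24.4% × £1,973.00 = £1,121.11
Health Levy: 4.3% × £7,014.00 = £301.60
Transit Levy: 2% × £7,014.00 = £140.28
Total: £1,121.11 + £301.60 + £140.28 = £1,562.99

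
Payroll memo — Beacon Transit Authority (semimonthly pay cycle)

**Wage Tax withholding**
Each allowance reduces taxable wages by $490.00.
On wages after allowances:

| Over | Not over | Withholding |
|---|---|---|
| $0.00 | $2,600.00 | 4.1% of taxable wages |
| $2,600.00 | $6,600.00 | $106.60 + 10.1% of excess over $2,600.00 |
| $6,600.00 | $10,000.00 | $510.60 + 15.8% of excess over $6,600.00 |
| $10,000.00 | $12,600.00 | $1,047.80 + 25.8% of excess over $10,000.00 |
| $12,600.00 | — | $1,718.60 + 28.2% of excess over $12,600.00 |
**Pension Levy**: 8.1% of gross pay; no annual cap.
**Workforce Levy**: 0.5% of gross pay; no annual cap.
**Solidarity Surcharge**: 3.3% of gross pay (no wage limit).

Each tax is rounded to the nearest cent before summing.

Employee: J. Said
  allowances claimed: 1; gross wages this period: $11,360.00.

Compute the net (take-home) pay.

Wage Tax: taxable = $11,360.00 − 1×$490.00 = $10,870.00
  $1,047.80 + 25.8% × ($10,870.00 − $10,000.00) = $1,047.80 + 25.8% × $870.00 = $1,272.26
Pension Levy: 8.1% × $11,360.00 = $920.16
Workforce Levy: 0.5% × $11,360.00 = $56.80
Solidarity Surcharge: 3.3% × $11,360.00 = $374.88
Total withheld: $1,272.26 + $920.16 + $56.80 + $374.88 = $2,624.10
Net pay: $11,360.00 − $2,624.10 = $8,735.90

$8,735.90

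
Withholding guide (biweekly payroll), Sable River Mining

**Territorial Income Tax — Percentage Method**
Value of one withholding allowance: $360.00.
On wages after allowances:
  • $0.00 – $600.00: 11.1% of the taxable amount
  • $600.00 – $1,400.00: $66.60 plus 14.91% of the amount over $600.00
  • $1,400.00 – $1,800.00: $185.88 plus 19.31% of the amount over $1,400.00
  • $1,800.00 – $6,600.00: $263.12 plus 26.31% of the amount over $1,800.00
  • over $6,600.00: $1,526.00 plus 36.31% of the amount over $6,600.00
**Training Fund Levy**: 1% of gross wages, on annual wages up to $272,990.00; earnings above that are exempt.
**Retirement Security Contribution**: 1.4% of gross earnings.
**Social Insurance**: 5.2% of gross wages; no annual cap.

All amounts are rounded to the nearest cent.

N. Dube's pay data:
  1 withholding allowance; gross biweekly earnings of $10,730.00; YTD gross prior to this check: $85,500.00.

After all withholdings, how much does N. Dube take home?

Territorial Income Tax: taxable = $10,730.00 − 1×$360.00 = $10,370.00
  $1,526.00 + 36.31% × ($10,370.00 − $6,600.00) = $1,526.00 + 36.31% × $3,770.00 = $2,894.89
Training Fund Levy: 1% × $10,730.00 = $107.30
Retirement Security Contribution: 1.4% × $10,730.00 = $150.22
Social Insurance: 5.2% × $10,730.00 = $557.96
Total withheld: $2,894.89 + $107.30 + $150.22 + $557.96 = $3,710.37
Net pay: $10,730.00 − $3,710.37 = $7,019.63

$7,019.63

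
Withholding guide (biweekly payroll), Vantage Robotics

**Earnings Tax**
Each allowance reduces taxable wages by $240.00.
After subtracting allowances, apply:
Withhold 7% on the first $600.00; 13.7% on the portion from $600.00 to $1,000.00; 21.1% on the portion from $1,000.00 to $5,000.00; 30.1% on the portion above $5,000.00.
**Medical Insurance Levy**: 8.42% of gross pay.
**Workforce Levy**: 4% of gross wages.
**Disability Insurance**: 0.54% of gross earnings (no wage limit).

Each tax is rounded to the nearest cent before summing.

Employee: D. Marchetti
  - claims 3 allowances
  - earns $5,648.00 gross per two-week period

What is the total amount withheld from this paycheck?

$1,657.59

Earnings Tax: taxable = $5,648.00 − 3×$240.00 = $4,928.00
  $96.80 + 21.1% × ($4,928.00 − $1,000.00) = $96.80 + 21.1% × $3,928.00 = $925.61
Medical Insurance Levy: 8.42% × $5,648.00 = $475.56
Workforce Levy: 4% × $5,648.00 = $225.92
Disability Insurance: 0.54% × $5,648.00 = $30.50
Total: $925.61 + $475.56 + $225.92 + $30.50 = $1,657.59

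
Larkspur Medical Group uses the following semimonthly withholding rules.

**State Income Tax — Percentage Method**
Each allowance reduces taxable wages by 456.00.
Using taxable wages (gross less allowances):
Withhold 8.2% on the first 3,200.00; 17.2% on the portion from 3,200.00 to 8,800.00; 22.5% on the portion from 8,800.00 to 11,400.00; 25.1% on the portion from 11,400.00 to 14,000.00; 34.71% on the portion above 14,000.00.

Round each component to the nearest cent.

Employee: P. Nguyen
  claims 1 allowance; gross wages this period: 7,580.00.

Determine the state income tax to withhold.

State Income Tax: taxable = 7,580.00 − 1×456.00 = 7,124.00
  262.40 + 17.2% × (7,124.00 − 3,200.00) = 262.40 + 17.2% × 3,924.00 = 937.33

937.33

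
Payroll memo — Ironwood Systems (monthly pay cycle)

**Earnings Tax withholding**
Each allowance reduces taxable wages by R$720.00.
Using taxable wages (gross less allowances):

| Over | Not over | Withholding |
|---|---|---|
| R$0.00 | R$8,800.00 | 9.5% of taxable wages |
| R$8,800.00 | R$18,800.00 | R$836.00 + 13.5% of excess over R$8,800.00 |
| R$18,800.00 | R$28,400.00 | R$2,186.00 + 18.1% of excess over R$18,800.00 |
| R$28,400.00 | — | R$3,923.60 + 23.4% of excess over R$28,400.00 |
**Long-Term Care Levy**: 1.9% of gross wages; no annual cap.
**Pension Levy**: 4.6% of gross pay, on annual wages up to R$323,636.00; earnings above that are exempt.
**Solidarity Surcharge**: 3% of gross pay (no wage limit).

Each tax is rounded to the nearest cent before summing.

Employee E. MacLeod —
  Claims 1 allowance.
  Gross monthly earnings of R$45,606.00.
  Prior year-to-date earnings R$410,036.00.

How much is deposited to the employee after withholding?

Earnings Tax: taxable = R$45,606.00 − 1×R$720.00 = R$44,886.00
  R$3,923.60 + 23.4% × (R$44,886.00 − R$28,400.00) = R$3,923.60 + 23.4% × R$16,486.00 = R$7,781.32
Long-Term Care Levy: 1.9% × R$45,606.00 = R$866.51
Pension Levy: YTD R$410,036.00 ≥ cap R$323,636.00 → R$0.00
Solidarity Surcharge: 3% × R$45,606.00 = R$1,368.18
Total withheld: R$7,781.32 + R$866.51 + R$0.00 + R$1,368.18 = R$10,016.01
Net pay: R$45,606.00 − R$10,016.01 = R$35,589.99

R$35,589.99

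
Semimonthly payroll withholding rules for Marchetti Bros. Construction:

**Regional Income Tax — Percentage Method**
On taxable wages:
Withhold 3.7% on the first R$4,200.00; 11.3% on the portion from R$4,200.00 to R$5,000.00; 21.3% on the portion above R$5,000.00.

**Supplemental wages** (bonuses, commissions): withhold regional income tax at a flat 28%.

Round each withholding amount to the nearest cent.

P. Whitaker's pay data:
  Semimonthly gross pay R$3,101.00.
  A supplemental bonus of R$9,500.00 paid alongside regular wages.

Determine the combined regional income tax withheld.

R$2,774.74

Regional Income Tax: taxable = R$3,101.00
  3.7% × R$3,101.00 = R$114.74
Supplemental (28% flat on bonus): 28% × R$9,500.00 = R$2,660.00
Total regional income tax: R$114.74 + R$2,660.00 = R$2,774.74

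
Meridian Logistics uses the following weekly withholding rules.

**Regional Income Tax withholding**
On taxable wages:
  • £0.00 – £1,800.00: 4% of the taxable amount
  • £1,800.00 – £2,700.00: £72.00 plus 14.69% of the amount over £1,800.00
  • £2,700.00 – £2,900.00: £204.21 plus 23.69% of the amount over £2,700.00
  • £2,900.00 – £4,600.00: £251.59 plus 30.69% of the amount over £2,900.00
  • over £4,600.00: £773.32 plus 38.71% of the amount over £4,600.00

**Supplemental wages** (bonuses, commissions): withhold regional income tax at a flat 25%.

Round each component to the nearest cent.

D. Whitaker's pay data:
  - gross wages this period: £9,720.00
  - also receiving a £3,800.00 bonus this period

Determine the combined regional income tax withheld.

£3,705.27

Regional Income Tax: taxable = £9,720.00
  £773.32 + 38.71% × (£9,720.00 − £4,600.00) = £773.32 + 38.71% × £5,120.00 = £2,755.27
Supplemental (25% flat on bonus): 25% × £3,800.00 = £950.00
Total regional income tax: £2,755.27 + £950.00 = £3,705.27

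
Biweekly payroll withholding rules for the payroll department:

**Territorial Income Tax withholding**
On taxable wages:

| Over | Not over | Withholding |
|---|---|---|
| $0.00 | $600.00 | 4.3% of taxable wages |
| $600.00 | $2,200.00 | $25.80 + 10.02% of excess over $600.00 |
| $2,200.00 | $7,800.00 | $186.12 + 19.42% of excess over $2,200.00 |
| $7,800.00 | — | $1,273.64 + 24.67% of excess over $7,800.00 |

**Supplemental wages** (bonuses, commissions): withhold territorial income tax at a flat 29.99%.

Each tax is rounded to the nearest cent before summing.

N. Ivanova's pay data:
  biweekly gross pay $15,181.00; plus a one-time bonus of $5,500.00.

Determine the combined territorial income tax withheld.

Territorial Income Tax: taxable = $15,181.00
  $1,273.64 + 24.67% × ($15,181.00 − $7,800.00) = $1,273.64 + 24.67% × $7,381.00 = $3,094.53
Supplemental (29.99% flat on bonus): 29.99% × $5,500.00 = $1,649.45
Total territorial income tax: $3,094.53 + $1,649.45 = $4,743.98

$4,743.98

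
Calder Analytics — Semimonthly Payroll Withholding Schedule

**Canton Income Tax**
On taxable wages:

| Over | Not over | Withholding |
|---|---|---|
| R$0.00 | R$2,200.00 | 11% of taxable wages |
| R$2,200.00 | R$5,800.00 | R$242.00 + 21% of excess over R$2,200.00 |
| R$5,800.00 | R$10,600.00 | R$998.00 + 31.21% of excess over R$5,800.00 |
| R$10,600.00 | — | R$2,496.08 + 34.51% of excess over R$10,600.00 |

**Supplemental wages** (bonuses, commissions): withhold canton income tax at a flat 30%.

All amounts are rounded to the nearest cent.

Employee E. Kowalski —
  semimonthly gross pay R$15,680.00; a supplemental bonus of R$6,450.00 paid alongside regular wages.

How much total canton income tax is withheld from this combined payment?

R$6,184.19

Canton Income Tax: taxable = R$15,680.00
  R$2,496.08 + 34.51% × (R$15,680.00 − R$10,600.00) = R$2,496.08 + 34.51% × R$5,080.00 = R$4,249.19
Supplemental (30% flat on bonus): 30% × R$6,450.00 = R$1,935.00
Total canton income tax: R$4,249.19 + R$1,935.00 = R$6,184.19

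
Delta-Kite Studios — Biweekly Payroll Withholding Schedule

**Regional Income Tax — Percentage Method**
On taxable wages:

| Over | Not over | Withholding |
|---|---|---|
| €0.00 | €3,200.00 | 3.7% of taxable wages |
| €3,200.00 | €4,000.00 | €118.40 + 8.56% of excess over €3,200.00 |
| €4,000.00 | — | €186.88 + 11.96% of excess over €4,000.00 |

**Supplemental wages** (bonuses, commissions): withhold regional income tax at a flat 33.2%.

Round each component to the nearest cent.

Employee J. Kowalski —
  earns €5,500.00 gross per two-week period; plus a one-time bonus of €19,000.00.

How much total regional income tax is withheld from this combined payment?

€6,674.28

Regional Income Tax: taxable = €5,500.00
  €186.88 + 11.96% × (€5,500.00 − €4,000.00) = €186.88 + 11.96% × €1,500.00 = €366.28
Supplemental (33.2% flat on bonus): 33.2% × €19,000.00 = €6,308.00
Total regional income tax: €366.28 + €6,308.00 = €6,674.28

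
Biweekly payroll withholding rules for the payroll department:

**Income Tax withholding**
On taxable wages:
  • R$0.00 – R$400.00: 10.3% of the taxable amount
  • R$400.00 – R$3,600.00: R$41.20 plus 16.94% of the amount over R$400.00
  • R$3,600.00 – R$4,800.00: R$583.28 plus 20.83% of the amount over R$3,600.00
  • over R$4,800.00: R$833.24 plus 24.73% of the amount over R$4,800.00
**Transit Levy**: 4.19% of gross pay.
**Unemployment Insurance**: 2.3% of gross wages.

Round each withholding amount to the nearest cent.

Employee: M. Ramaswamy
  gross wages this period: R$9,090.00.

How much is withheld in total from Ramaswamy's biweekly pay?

Income Tax: taxable = R$9,090.00
  R$833.24 + 24.73% × (R$9,090.00 − R$4,800.00) = R$833.24 + 24.73% × R$4,290.00 = R$1,894.16
Transit Levy: 4.19% × R$9,090.00 = R$380.87
Unemployment Insurance: 2.3% × R$9,090.00 = R$209.07
Total: R$1,894.16 + R$380.87 + R$209.07 = R$2,484.10

R$2,484.10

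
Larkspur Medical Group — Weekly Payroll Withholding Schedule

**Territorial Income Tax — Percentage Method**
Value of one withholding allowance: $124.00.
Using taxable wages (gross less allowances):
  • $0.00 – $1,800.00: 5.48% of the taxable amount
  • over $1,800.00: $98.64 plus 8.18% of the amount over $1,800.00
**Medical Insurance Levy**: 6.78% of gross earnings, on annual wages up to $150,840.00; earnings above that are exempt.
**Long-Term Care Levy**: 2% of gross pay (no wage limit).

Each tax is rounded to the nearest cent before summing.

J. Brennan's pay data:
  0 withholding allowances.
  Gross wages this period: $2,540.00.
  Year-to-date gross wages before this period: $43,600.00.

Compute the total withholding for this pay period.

$382.18

Territorial Income Tax: taxable = $2,540.00
  $98.64 + 8.18% × ($2,540.00 − $1,800.00) = $98.64 + 8.18% × $740.00 = $159.17
Medical Insurance Levy: 6.78% × $2,540.00 = $172.21
Long-Term Care Levy: 2% × $2,540.00 = $50.80
Total: $159.17 + $172.21 + $50.80 = $382.18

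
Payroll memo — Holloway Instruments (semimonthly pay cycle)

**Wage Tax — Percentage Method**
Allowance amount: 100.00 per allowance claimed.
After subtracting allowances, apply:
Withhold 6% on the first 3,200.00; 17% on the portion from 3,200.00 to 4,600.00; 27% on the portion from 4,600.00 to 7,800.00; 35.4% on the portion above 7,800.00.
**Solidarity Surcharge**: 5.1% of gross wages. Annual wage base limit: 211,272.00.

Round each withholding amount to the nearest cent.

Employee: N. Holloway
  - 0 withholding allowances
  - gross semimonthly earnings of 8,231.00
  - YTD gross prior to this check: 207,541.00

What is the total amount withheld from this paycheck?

1,636.85

Wage Tax: taxable = 8,231.00
  1,294.00 + 35.4% × (8,231.00 − 7,800.00) = 1,294.00 + 35.4% × 431.00 = 1,446.57
Solidarity Surcharge: cap 211,272.00 − YTD 207,541.00 = 3,731.00 subject; 5.1% × 3,731.00 = 190.28
Total: 1,446.57 + 190.28 = 1,636.85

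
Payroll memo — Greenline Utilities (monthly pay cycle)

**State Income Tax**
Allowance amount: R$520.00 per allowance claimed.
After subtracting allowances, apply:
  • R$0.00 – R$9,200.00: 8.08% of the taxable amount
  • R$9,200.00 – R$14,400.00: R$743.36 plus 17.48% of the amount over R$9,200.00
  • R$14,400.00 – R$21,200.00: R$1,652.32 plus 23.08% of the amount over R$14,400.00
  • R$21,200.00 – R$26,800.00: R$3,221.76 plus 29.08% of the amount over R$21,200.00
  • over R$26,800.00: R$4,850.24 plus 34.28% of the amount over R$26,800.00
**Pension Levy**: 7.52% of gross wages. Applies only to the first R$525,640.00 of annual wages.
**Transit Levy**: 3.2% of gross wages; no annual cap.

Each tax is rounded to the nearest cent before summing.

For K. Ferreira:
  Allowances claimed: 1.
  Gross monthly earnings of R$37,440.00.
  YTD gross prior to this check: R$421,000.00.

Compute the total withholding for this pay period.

R$12,332.95

State Income Tax: taxable = R$37,440.00 − 1×R$520.00 = R$36,920.00
  R$4,850.24 + 34.28% × (R$36,920.00 − R$26,800.00) = R$4,850.24 + 34.28% × R$10,120.00 = R$8,319.38
Pension Levy: 7.52% × R$37,440.00 = R$2,815.49
Transit Levy: 3.2% × R$37,440.00 = R$1,198.08
Total: R$8,319.38 + R$2,815.49 + R$1,198.08 = R$12,332.95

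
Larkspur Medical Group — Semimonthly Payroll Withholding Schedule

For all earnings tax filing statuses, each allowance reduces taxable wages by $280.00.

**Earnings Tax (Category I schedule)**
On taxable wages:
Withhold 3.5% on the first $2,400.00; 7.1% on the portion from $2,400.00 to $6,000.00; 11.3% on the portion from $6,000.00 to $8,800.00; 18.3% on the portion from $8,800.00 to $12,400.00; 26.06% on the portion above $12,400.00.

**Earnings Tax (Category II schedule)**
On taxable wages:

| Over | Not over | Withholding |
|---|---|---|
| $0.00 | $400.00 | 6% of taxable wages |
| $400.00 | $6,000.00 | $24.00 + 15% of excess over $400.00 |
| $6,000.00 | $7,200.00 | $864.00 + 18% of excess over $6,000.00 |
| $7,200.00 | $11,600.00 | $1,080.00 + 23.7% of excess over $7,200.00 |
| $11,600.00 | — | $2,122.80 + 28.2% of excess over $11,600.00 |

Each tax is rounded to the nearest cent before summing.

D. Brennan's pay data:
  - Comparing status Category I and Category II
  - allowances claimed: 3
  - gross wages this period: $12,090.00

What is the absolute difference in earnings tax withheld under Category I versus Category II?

Earnings Tax (Category I): taxable = $12,090.00 − 3×$280.00 = $11,250.00
  $656.00 + 18.3% × ($11,250.00 − $8,800.00) = $656.00 + 18.3% × $2,450.00 = $1,104.35
Earnings Tax (Category II): taxable = $12,090.00 − 3×$280.00 = $11,250.00
  $1,080.00 + 23.7% × ($11,250.00 − $7,200.00) = $1,080.00 + 23.7% × $4,050.00 = $2,039.85
Difference: |$1,104.35 − $2,039.85| = $935.50 (higher under Category II)

$935.50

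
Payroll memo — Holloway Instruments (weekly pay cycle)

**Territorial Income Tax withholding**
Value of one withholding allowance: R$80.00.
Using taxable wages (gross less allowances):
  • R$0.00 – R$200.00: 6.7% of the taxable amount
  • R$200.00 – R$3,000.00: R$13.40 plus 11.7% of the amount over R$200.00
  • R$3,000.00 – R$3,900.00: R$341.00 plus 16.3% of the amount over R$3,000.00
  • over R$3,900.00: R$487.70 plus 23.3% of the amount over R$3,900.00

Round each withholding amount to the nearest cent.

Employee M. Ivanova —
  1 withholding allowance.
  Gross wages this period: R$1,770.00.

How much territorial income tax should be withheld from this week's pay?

R$187.73

Territorial Income Tax: taxable = R$1,770.00 − 1×R$80.00 = R$1,690.00
  R$13.40 + 11.7% × (R$1,690.00 − R$200.00) = R$13.40 + 11.7% × R$1,490.00 = R$187.73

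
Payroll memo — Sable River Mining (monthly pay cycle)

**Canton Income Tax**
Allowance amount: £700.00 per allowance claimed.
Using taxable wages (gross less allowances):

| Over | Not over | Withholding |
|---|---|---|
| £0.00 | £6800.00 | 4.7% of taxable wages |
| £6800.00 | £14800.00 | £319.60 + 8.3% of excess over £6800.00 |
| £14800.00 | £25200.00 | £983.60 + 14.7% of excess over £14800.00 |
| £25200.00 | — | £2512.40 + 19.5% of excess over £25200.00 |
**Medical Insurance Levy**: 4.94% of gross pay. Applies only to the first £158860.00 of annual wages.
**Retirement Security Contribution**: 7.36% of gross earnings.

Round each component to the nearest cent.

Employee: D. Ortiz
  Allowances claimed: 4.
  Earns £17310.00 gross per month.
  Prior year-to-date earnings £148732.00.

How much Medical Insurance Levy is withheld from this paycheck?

Medical Insurance Levy: cap £158860.00 − YTD £148732.00 = £10128.00 subject; 4.94% × £10128.00 = £500.32

£500.32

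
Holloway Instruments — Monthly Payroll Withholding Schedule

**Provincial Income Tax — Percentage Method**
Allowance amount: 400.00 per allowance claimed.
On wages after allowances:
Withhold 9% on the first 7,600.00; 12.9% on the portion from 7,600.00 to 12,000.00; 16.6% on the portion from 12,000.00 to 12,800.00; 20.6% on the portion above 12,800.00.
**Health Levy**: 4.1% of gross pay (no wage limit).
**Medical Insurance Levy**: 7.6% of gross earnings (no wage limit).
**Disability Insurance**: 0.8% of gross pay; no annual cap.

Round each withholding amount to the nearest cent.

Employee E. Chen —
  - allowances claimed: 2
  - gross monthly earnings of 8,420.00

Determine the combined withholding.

Provincial Income Tax: taxable = 8,420.00 − 2×400.00 = 7,620.00
  684.00 + 12.9% × (7,620.00 − 7,600.00) = 684.00 + 12.9% × 20.00 = 686.58
Health Levy: 4.1% × 8,420.00 = 345.22
Medical Insurance Levy: 7.6% × 8,420.00 = 639.92
Disability Insurance: 0.8% × 8,420.00 = 67.36
Total: 686.58 + 345.22 + 639.92 + 67.36 = 1,739.08

1,739.08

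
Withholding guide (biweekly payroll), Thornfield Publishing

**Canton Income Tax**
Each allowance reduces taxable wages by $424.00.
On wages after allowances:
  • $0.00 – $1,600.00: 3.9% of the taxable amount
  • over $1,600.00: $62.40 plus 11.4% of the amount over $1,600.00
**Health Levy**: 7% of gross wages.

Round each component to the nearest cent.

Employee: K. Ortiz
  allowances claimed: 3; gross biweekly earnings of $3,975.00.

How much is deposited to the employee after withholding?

Canton Income Tax: taxable = $3,975.00 − 3×$424.00 = $2,703.00
  $62.40 + 11.4% × ($2,703.00 − $1,600.00) = $62.40 + 11.4% × $1,103.00 = $188.14
Health Levy: 7% × $3,975.00 = $278.25
Total withheld: $188.14 + $278.25 = $466.39
Net pay: $3,975.00 − $466.39 = $3,508.61

$3,508.61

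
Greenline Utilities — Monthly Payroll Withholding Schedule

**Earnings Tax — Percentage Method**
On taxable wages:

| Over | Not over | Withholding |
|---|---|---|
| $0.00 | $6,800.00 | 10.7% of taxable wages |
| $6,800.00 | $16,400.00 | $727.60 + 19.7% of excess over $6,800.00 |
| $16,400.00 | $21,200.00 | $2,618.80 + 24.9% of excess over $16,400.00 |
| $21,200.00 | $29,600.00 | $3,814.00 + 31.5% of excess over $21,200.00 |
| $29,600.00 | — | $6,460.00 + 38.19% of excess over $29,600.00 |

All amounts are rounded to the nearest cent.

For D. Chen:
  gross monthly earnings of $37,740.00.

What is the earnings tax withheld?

Earnings Tax: taxable = $37,740.00
  $6,460.00 + 38.19% × ($37,740.00 − $29,600.00) = $6,460.00 + 38.19% × $8,140.00 = $9,568.67

$9,568.67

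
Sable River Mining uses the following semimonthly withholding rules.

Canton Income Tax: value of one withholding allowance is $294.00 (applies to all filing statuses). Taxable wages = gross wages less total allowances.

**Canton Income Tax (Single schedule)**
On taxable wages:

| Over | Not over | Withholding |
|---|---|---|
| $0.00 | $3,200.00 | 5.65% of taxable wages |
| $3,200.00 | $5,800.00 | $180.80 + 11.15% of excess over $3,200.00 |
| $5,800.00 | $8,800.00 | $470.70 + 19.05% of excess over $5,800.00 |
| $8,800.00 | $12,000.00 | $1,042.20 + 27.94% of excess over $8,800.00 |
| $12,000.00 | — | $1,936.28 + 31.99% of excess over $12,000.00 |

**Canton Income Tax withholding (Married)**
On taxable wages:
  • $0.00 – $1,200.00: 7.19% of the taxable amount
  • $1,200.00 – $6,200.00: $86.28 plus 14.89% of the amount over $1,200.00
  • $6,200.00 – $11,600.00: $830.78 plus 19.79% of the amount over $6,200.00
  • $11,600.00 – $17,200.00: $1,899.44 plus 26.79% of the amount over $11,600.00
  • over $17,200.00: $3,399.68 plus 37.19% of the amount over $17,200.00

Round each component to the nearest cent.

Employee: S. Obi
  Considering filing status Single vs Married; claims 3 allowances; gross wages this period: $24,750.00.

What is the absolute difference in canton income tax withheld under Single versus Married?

Canton Income Tax (Single): taxable = $24,750.00 − 3×$294.00 = $23,868.00
  $1,936.28 + 31.99% × ($23,868.00 − $12,000.00) = $1,936.28 + 31.99% × $11,868.00 = $5,732.85
Canton Income Tax (Married): taxable = $24,750.00 − 3×$294.00 = $23,868.00
  $3,399.68 + 37.19% × ($23,868.00 − $17,200.00) = $3,399.68 + 37.19% × $6,668.00 = $5,879.51
Difference: |$5,732.85 − $5,879.51| = $146.66 (higher under Married)

$146.66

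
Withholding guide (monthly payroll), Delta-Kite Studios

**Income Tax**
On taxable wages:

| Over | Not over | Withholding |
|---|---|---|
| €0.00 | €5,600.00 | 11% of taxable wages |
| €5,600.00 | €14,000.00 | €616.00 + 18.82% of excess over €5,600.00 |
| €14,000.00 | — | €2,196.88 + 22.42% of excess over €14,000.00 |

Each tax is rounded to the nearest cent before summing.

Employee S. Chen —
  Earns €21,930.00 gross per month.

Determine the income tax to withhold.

€3,974.79

Income Tax: taxable = €21,930.00
  €2,196.88 + 22.42% × (€21,930.00 − €14,000.00) = €2,196.88 + 22.42% × €7,930.00 = €3,974.79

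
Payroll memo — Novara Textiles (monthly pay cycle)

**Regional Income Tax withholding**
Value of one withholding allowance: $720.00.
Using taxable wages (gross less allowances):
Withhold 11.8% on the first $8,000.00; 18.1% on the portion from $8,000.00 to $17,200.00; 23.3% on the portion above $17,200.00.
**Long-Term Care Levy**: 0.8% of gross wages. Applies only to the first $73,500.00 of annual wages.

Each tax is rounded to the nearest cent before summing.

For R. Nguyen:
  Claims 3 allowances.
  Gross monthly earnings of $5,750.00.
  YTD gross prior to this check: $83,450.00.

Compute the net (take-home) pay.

Regional Income Tax: taxable = $5,750.00 − 3×$720.00 = $3,590.00
  11.8% × $3,590.00 = $423.62
Long-Term Care Levy: YTD $83,450.00 ≥ cap $73,500.00 → $0.00
Total withheld: $423.62 + $0.00 = $423.62
Net pay: $5,750.00 − $423.62 = $5,326.38

$5,326.38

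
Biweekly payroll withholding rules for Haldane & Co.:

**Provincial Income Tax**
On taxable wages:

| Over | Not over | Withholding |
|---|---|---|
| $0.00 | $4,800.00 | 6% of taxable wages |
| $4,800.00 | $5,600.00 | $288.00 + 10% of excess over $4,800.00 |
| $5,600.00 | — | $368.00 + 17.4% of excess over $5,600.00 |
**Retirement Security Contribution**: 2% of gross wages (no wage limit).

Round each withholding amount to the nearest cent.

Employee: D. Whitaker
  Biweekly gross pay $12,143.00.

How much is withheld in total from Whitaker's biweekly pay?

$1,749.34

Provincial Income Tax: taxable = $12,143.00
  $368.00 + 17.4% × ($12,143.00 − $5,600.00) = $368.00 + 17.4% × $6,543.00 = $1,506.48
Retirement Security Contribution: 2% × $12,143.00 = $242.86
Total: $1,506.48 + $242.86 = $1,749.34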